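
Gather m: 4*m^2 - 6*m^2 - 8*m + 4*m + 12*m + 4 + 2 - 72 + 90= -2*m^2 + 8*m + 24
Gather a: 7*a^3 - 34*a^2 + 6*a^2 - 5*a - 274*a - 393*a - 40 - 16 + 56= 7*a^3 - 28*a^2 - 672*a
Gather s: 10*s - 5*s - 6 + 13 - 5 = 5*s + 2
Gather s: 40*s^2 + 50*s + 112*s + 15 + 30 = 40*s^2 + 162*s + 45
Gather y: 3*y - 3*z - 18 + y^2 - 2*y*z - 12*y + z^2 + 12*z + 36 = y^2 + y*(-2*z - 9) + z^2 + 9*z + 18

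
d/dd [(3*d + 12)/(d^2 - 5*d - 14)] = 3*(-d^2 - 8*d + 6)/(d^4 - 10*d^3 - 3*d^2 + 140*d + 196)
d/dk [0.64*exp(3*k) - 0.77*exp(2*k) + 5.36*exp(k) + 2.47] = (1.92*exp(2*k) - 1.54*exp(k) + 5.36)*exp(k)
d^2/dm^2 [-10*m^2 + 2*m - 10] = -20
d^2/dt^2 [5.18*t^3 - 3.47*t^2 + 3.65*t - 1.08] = 31.08*t - 6.94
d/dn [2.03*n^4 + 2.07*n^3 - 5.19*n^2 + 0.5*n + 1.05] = 8.12*n^3 + 6.21*n^2 - 10.38*n + 0.5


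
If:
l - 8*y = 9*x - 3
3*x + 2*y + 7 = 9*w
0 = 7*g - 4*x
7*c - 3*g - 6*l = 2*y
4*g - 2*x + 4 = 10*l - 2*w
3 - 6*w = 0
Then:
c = 1159/1484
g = -135/53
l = 79/212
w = 1/2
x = -945/212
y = 2305/424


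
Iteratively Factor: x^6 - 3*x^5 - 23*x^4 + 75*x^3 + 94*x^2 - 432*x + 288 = (x - 4)*(x^5 + x^4 - 19*x^3 - x^2 + 90*x - 72) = (x - 4)*(x + 3)*(x^4 - 2*x^3 - 13*x^2 + 38*x - 24) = (x - 4)*(x - 2)*(x + 3)*(x^3 - 13*x + 12) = (x - 4)*(x - 2)*(x + 3)*(x + 4)*(x^2 - 4*x + 3) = (x - 4)*(x - 2)*(x - 1)*(x + 3)*(x + 4)*(x - 3)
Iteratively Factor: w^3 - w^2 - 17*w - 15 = (w - 5)*(w^2 + 4*w + 3) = (w - 5)*(w + 3)*(w + 1)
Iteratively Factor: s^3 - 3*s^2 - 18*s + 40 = (s + 4)*(s^2 - 7*s + 10) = (s - 5)*(s + 4)*(s - 2)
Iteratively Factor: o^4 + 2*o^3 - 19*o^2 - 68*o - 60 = (o + 3)*(o^3 - o^2 - 16*o - 20) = (o + 2)*(o + 3)*(o^2 - 3*o - 10) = (o + 2)^2*(o + 3)*(o - 5)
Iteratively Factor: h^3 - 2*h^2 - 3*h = (h + 1)*(h^2 - 3*h) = h*(h + 1)*(h - 3)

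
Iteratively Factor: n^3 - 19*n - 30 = (n - 5)*(n^2 + 5*n + 6) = (n - 5)*(n + 3)*(n + 2)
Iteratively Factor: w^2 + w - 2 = (w - 1)*(w + 2)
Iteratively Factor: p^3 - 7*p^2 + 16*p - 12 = (p - 2)*(p^2 - 5*p + 6) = (p - 3)*(p - 2)*(p - 2)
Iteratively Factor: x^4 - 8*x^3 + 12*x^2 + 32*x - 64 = (x - 2)*(x^3 - 6*x^2 + 32) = (x - 4)*(x - 2)*(x^2 - 2*x - 8) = (x - 4)^2*(x - 2)*(x + 2)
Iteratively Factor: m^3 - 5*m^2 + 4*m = (m)*(m^2 - 5*m + 4) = m*(m - 1)*(m - 4)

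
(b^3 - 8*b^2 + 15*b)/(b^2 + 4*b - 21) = b*(b - 5)/(b + 7)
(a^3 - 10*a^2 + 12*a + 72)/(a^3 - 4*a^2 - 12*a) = (a - 6)/a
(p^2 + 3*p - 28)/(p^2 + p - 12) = (p^2 + 3*p - 28)/(p^2 + p - 12)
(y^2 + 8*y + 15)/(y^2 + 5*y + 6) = (y + 5)/(y + 2)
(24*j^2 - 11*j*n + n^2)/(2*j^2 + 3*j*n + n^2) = (24*j^2 - 11*j*n + n^2)/(2*j^2 + 3*j*n + n^2)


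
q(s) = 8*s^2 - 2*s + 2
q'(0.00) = -2.00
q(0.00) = 2.00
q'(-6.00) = -98.00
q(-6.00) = 302.00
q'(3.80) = 58.80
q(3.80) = 109.92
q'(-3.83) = -63.28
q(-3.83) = 127.01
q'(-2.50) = -42.00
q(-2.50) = 57.00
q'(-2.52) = -42.32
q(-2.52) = 57.84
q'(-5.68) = -92.88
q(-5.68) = 271.46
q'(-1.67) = -28.72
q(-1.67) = 27.65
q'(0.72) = 9.52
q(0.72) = 4.71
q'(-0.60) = -11.60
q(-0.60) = 6.08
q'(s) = 16*s - 2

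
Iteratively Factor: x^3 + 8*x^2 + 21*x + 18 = (x + 3)*(x^2 + 5*x + 6) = (x + 2)*(x + 3)*(x + 3)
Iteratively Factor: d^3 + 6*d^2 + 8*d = (d)*(d^2 + 6*d + 8) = d*(d + 4)*(d + 2)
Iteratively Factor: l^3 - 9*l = (l + 3)*(l^2 - 3*l) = (l - 3)*(l + 3)*(l)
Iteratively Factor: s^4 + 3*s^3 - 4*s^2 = (s)*(s^3 + 3*s^2 - 4*s) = s^2*(s^2 + 3*s - 4) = s^2*(s - 1)*(s + 4)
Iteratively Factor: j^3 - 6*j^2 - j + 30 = (j - 3)*(j^2 - 3*j - 10) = (j - 3)*(j + 2)*(j - 5)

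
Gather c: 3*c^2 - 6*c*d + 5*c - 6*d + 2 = 3*c^2 + c*(5 - 6*d) - 6*d + 2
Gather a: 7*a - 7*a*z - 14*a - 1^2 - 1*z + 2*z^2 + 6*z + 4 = a*(-7*z - 7) + 2*z^2 + 5*z + 3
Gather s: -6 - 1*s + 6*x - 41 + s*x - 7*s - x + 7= s*(x - 8) + 5*x - 40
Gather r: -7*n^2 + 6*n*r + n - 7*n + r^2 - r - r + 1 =-7*n^2 - 6*n + r^2 + r*(6*n - 2) + 1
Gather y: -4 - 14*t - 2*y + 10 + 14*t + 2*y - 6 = 0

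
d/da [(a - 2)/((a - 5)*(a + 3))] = (-a^2 + 4*a - 19)/(a^4 - 4*a^3 - 26*a^2 + 60*a + 225)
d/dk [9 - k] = -1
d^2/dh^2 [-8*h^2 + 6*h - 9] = -16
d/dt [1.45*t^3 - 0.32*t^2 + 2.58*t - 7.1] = 4.35*t^2 - 0.64*t + 2.58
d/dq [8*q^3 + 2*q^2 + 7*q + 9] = 24*q^2 + 4*q + 7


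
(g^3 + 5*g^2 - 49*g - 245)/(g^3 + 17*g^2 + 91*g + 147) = (g^2 - 2*g - 35)/(g^2 + 10*g + 21)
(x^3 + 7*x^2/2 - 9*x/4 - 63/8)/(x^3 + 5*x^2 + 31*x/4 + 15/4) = (4*x^2 + 8*x - 21)/(2*(2*x^2 + 7*x + 5))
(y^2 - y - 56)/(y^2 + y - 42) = (y - 8)/(y - 6)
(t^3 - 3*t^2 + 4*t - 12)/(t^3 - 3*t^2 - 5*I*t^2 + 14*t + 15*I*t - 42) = (t - 2*I)/(t - 7*I)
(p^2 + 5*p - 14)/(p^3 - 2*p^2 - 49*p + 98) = 1/(p - 7)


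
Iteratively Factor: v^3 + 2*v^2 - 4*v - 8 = (v + 2)*(v^2 - 4) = (v - 2)*(v + 2)*(v + 2)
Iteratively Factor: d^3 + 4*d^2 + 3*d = (d)*(d^2 + 4*d + 3) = d*(d + 3)*(d + 1)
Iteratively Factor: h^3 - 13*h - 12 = (h - 4)*(h^2 + 4*h + 3) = (h - 4)*(h + 1)*(h + 3)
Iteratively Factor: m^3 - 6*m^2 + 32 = (m - 4)*(m^2 - 2*m - 8) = (m - 4)^2*(m + 2)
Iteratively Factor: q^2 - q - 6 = (q + 2)*(q - 3)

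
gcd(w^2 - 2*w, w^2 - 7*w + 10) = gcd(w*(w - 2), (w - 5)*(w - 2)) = w - 2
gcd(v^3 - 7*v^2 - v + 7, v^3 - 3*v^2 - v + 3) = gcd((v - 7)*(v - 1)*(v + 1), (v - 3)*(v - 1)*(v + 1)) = v^2 - 1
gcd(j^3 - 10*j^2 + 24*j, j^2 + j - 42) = j - 6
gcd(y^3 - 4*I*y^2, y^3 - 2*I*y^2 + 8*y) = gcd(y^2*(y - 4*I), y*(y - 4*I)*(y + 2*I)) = y^2 - 4*I*y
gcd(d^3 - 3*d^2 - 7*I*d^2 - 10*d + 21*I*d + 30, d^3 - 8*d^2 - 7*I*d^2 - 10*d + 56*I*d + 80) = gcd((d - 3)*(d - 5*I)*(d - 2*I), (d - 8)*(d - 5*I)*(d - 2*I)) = d^2 - 7*I*d - 10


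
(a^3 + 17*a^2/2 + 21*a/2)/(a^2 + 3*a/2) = a + 7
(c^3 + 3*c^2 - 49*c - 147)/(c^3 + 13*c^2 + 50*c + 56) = (c^2 - 4*c - 21)/(c^2 + 6*c + 8)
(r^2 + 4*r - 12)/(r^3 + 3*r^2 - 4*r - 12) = (r + 6)/(r^2 + 5*r + 6)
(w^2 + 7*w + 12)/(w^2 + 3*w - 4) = (w + 3)/(w - 1)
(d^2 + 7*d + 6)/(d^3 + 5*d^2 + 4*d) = (d + 6)/(d*(d + 4))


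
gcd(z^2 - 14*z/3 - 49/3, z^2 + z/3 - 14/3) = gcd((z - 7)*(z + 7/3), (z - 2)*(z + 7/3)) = z + 7/3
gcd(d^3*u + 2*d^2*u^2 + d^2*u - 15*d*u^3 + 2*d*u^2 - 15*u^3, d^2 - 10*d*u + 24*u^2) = 1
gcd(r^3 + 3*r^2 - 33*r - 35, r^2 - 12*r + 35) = r - 5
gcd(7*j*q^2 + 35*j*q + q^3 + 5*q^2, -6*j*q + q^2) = q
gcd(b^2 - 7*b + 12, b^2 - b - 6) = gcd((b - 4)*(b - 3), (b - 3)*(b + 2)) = b - 3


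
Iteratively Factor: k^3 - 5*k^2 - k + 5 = (k - 1)*(k^2 - 4*k - 5) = (k - 1)*(k + 1)*(k - 5)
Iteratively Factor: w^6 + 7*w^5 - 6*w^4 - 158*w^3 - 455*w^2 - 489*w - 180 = (w + 4)*(w^5 + 3*w^4 - 18*w^3 - 86*w^2 - 111*w - 45) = (w + 3)*(w + 4)*(w^4 - 18*w^2 - 32*w - 15) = (w + 3)^2*(w + 4)*(w^3 - 3*w^2 - 9*w - 5) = (w + 1)*(w + 3)^2*(w + 4)*(w^2 - 4*w - 5) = (w - 5)*(w + 1)*(w + 3)^2*(w + 4)*(w + 1)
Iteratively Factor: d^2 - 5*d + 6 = (d - 3)*(d - 2)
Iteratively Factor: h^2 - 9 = (h + 3)*(h - 3)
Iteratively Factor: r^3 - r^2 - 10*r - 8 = (r + 1)*(r^2 - 2*r - 8) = (r + 1)*(r + 2)*(r - 4)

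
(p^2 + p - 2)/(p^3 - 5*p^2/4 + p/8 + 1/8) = 8*(p + 2)/(8*p^2 - 2*p - 1)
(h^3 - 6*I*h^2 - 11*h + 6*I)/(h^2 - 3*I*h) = h - 3*I - 2/h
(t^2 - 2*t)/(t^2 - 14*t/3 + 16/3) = 3*t/(3*t - 8)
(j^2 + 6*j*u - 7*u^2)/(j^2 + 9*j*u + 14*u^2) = (j - u)/(j + 2*u)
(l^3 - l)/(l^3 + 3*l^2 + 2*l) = (l - 1)/(l + 2)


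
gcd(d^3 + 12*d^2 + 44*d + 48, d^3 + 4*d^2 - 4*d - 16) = d^2 + 6*d + 8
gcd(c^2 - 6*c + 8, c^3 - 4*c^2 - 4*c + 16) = c^2 - 6*c + 8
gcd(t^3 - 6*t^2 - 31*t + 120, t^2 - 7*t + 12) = t - 3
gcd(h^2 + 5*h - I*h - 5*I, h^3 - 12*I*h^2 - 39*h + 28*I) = h - I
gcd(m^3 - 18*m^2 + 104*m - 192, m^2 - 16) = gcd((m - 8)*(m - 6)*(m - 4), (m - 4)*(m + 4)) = m - 4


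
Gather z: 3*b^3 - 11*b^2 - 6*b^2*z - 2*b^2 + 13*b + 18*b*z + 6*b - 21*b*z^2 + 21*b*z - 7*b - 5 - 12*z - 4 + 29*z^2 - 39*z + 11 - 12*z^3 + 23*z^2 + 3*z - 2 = 3*b^3 - 13*b^2 + 12*b - 12*z^3 + z^2*(52 - 21*b) + z*(-6*b^2 + 39*b - 48)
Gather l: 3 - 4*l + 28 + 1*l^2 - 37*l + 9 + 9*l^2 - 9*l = 10*l^2 - 50*l + 40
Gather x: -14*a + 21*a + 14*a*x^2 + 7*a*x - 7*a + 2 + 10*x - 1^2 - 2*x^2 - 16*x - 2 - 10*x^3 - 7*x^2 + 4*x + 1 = -10*x^3 + x^2*(14*a - 9) + x*(7*a - 2)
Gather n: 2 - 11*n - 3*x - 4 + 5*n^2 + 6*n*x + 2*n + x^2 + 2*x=5*n^2 + n*(6*x - 9) + x^2 - x - 2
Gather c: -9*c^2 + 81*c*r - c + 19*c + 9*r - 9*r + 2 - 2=-9*c^2 + c*(81*r + 18)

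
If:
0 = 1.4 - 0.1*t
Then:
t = 14.00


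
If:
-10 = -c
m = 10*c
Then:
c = 10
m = 100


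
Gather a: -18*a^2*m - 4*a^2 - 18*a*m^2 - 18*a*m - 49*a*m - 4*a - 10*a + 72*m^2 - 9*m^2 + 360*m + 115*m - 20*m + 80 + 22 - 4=a^2*(-18*m - 4) + a*(-18*m^2 - 67*m - 14) + 63*m^2 + 455*m + 98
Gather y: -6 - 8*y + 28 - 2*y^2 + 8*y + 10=32 - 2*y^2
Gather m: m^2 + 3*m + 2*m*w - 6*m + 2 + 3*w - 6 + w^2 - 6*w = m^2 + m*(2*w - 3) + w^2 - 3*w - 4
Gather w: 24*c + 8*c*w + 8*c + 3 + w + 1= 32*c + w*(8*c + 1) + 4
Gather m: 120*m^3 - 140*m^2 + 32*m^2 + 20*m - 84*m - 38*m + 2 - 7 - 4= 120*m^3 - 108*m^2 - 102*m - 9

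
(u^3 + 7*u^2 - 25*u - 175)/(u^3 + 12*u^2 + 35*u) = (u - 5)/u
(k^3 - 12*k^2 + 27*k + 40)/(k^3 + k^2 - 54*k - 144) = (k^2 - 4*k - 5)/(k^2 + 9*k + 18)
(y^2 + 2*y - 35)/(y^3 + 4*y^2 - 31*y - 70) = 1/(y + 2)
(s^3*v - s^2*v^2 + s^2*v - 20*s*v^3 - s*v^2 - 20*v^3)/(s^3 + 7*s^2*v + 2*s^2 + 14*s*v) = v*(s^3 - s^2*v + s^2 - 20*s*v^2 - s*v - 20*v^2)/(s*(s^2 + 7*s*v + 2*s + 14*v))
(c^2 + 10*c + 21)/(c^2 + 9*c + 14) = (c + 3)/(c + 2)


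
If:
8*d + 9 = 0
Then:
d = -9/8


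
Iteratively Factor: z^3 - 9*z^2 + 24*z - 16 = (z - 1)*(z^2 - 8*z + 16) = (z - 4)*(z - 1)*(z - 4)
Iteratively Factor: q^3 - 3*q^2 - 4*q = (q)*(q^2 - 3*q - 4) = q*(q - 4)*(q + 1)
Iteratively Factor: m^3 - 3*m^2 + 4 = (m - 2)*(m^2 - m - 2) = (m - 2)*(m + 1)*(m - 2)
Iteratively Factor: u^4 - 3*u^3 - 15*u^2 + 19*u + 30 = (u - 5)*(u^3 + 2*u^2 - 5*u - 6) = (u - 5)*(u + 3)*(u^2 - u - 2) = (u - 5)*(u - 2)*(u + 3)*(u + 1)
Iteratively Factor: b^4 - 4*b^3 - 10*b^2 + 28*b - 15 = (b - 1)*(b^3 - 3*b^2 - 13*b + 15) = (b - 5)*(b - 1)*(b^2 + 2*b - 3) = (b - 5)*(b - 1)^2*(b + 3)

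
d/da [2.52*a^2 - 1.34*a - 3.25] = 5.04*a - 1.34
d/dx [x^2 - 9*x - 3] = 2*x - 9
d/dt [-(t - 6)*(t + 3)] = 3 - 2*t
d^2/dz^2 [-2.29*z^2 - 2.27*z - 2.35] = -4.58000000000000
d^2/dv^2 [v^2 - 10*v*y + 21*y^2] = 2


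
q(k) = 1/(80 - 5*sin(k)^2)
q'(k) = 10*sin(k)*cos(k)/(80 - 5*sin(k)^2)^2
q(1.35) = 0.01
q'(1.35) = 0.00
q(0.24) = 0.01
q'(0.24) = 0.00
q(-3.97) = 0.01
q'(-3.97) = -0.00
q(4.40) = 0.01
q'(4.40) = 0.00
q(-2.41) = 0.01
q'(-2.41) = 0.00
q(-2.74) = 0.01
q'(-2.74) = 0.00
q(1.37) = 0.01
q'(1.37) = 0.00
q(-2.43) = 0.01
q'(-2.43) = 0.00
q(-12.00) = 0.01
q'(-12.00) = 0.00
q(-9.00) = 0.01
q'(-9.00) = 0.00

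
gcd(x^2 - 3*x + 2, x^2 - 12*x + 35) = 1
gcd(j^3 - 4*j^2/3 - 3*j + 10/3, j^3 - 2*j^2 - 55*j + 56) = j - 1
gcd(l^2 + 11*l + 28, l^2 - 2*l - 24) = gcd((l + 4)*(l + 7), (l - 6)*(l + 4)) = l + 4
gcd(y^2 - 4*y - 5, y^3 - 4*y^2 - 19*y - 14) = y + 1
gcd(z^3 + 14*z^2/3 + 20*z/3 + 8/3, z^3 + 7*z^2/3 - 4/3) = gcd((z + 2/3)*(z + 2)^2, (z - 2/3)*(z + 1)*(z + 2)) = z + 2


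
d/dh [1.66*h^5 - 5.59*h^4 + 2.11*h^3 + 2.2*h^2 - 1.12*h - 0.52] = 8.3*h^4 - 22.36*h^3 + 6.33*h^2 + 4.4*h - 1.12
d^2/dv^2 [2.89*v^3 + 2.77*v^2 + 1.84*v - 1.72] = 17.34*v + 5.54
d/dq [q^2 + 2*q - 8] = 2*q + 2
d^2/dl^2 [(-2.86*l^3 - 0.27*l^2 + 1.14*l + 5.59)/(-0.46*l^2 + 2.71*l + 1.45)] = (3.5527136788005e-15*l^4 + 46.014208*l^3 + 61.413696*l^2 + 73.327584*l - 79.469488)/(0.097336*l^6 - 1.720308*l^5 + 9.214398*l^4 - 9.057091*l^3 - 29.045385*l^2 - 17.093325*l - 3.048625)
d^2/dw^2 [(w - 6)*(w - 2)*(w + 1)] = 6*w - 14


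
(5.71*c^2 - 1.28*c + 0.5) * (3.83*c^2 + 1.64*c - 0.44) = 21.8693*c^4 + 4.462*c^3 - 2.6966*c^2 + 1.3832*c - 0.22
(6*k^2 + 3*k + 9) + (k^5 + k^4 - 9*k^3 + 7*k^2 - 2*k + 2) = k^5 + k^4 - 9*k^3 + 13*k^2 + k + 11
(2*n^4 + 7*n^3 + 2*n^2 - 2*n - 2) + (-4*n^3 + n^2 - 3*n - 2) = 2*n^4 + 3*n^3 + 3*n^2 - 5*n - 4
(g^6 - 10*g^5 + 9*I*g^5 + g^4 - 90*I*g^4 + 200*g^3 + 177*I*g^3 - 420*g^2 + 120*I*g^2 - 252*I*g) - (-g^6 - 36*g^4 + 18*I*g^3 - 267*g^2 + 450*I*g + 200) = 2*g^6 - 10*g^5 + 9*I*g^5 + 37*g^4 - 90*I*g^4 + 200*g^3 + 159*I*g^3 - 153*g^2 + 120*I*g^2 - 702*I*g - 200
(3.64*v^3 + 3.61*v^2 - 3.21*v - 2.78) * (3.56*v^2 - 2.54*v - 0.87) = 12.9584*v^5 + 3.606*v^4 - 23.7638*v^3 - 4.8841*v^2 + 9.8539*v + 2.4186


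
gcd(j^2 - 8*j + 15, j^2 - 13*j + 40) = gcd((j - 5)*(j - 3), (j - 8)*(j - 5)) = j - 5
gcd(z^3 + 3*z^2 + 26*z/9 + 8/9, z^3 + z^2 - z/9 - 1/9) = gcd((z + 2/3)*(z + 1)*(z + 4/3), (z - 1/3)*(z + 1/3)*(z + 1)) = z + 1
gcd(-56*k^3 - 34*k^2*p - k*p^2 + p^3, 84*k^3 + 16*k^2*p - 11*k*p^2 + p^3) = -14*k^2 - 5*k*p + p^2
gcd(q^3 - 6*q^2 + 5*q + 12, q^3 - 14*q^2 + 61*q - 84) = q^2 - 7*q + 12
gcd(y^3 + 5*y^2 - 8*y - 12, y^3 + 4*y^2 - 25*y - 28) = y + 1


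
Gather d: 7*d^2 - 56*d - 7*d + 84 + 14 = 7*d^2 - 63*d + 98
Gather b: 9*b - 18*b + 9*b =0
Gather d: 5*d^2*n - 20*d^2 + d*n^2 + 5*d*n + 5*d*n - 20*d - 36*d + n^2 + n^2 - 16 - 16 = d^2*(5*n - 20) + d*(n^2 + 10*n - 56) + 2*n^2 - 32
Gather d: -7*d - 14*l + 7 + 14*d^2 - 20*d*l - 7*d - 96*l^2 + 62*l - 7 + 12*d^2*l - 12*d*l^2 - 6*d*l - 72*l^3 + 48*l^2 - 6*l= d^2*(12*l + 14) + d*(-12*l^2 - 26*l - 14) - 72*l^3 - 48*l^2 + 42*l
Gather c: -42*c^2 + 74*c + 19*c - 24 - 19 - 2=-42*c^2 + 93*c - 45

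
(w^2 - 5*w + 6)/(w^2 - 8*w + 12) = (w - 3)/(w - 6)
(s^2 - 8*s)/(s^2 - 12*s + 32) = s/(s - 4)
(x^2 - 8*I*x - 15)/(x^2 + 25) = (x - 3*I)/(x + 5*I)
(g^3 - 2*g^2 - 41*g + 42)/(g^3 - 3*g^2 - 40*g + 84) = (g - 1)/(g - 2)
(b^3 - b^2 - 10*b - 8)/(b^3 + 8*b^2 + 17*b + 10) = (b - 4)/(b + 5)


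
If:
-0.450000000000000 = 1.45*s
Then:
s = -0.31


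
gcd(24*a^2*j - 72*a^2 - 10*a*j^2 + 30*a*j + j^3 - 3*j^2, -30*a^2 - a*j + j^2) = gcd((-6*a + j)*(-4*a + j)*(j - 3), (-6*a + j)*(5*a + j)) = 6*a - j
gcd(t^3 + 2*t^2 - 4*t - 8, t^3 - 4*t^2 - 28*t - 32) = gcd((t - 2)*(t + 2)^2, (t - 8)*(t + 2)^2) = t^2 + 4*t + 4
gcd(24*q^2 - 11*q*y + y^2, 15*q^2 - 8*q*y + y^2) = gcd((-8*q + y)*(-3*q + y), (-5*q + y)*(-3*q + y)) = -3*q + y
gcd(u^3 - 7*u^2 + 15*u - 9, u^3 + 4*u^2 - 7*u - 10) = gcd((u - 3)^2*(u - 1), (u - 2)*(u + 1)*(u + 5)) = 1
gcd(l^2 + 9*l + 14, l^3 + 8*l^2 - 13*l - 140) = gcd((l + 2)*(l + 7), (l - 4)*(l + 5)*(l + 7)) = l + 7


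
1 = 1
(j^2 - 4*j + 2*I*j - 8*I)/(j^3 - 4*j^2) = (j + 2*I)/j^2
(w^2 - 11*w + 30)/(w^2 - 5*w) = (w - 6)/w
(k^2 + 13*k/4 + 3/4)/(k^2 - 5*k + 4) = (4*k^2 + 13*k + 3)/(4*(k^2 - 5*k + 4))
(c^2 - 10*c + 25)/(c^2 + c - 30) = (c - 5)/(c + 6)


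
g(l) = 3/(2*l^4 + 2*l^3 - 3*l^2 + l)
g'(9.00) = 0.00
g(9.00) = 0.00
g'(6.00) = 0.00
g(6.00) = 0.00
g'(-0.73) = -2.54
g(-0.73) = -1.18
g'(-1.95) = 133.73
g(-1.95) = 4.11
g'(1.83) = -0.25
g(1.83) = 0.11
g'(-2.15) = 2.43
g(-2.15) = 0.44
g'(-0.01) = -29979.76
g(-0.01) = -291.21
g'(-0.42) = -11.16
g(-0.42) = -2.90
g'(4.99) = -0.00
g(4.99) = 0.00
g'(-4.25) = 0.01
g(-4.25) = 0.01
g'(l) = 3*(-8*l^3 - 6*l^2 + 6*l - 1)/(2*l^4 + 2*l^3 - 3*l^2 + l)^2 = 3*(-8*l^3 - 6*l^2 + 6*l - 1)/(l^2*(2*l^3 + 2*l^2 - 3*l + 1)^2)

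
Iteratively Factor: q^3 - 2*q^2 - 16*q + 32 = (q - 2)*(q^2 - 16) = (q - 2)*(q + 4)*(q - 4)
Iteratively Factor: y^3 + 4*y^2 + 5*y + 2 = (y + 2)*(y^2 + 2*y + 1) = (y + 1)*(y + 2)*(y + 1)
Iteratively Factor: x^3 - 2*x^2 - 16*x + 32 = (x + 4)*(x^2 - 6*x + 8) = (x - 4)*(x + 4)*(x - 2)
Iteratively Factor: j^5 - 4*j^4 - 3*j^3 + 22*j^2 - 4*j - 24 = (j + 1)*(j^4 - 5*j^3 + 2*j^2 + 20*j - 24) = (j + 1)*(j + 2)*(j^3 - 7*j^2 + 16*j - 12) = (j - 2)*(j + 1)*(j + 2)*(j^2 - 5*j + 6) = (j - 2)^2*(j + 1)*(j + 2)*(j - 3)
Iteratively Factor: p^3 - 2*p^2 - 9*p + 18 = (p + 3)*(p^2 - 5*p + 6) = (p - 3)*(p + 3)*(p - 2)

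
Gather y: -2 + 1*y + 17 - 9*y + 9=24 - 8*y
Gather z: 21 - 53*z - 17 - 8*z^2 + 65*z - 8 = -8*z^2 + 12*z - 4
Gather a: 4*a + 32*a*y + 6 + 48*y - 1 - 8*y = a*(32*y + 4) + 40*y + 5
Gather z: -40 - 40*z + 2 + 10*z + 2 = -30*z - 36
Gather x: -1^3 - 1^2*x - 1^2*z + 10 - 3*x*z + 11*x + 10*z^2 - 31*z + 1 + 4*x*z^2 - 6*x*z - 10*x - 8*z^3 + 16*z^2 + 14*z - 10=x*(4*z^2 - 9*z) - 8*z^3 + 26*z^2 - 18*z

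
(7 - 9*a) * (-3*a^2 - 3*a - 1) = 27*a^3 + 6*a^2 - 12*a - 7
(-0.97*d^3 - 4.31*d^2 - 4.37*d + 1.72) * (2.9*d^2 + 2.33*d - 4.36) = -2.813*d^5 - 14.7591*d^4 - 18.4861*d^3 + 13.5975*d^2 + 23.0608*d - 7.4992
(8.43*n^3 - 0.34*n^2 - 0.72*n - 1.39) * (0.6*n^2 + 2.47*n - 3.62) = 5.058*n^5 + 20.6181*n^4 - 31.7884*n^3 - 1.3816*n^2 - 0.8269*n + 5.0318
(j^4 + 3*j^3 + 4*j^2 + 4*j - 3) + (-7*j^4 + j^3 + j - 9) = -6*j^4 + 4*j^3 + 4*j^2 + 5*j - 12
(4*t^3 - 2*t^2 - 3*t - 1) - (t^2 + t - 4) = 4*t^3 - 3*t^2 - 4*t + 3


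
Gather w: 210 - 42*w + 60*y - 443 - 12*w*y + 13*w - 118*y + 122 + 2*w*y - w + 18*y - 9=w*(-10*y - 30) - 40*y - 120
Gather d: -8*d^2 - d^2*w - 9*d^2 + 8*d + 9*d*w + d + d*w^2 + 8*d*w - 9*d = d^2*(-w - 17) + d*(w^2 + 17*w)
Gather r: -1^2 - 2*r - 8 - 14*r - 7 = -16*r - 16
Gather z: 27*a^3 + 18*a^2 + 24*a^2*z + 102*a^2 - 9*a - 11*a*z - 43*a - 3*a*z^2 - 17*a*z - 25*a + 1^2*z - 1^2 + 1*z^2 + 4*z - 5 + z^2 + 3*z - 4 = 27*a^3 + 120*a^2 - 77*a + z^2*(2 - 3*a) + z*(24*a^2 - 28*a + 8) - 10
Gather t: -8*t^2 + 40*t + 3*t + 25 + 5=-8*t^2 + 43*t + 30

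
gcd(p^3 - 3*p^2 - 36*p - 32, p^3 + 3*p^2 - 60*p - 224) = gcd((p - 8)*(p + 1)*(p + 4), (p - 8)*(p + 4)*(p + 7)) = p^2 - 4*p - 32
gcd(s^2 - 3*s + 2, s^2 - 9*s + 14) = s - 2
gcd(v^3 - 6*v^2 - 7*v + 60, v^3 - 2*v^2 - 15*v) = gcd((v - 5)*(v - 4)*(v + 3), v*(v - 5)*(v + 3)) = v^2 - 2*v - 15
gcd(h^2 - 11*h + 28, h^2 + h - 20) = h - 4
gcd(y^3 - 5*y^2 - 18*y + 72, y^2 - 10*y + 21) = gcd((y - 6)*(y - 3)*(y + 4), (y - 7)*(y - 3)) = y - 3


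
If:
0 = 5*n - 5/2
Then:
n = 1/2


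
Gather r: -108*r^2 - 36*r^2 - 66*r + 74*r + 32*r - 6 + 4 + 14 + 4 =-144*r^2 + 40*r + 16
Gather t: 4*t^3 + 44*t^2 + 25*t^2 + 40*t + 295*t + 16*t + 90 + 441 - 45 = 4*t^3 + 69*t^2 + 351*t + 486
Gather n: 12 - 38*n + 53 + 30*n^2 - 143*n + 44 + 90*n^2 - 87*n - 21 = 120*n^2 - 268*n + 88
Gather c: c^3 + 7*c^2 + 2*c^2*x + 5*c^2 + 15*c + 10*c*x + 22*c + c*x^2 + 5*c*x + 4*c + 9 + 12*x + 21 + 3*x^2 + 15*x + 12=c^3 + c^2*(2*x + 12) + c*(x^2 + 15*x + 41) + 3*x^2 + 27*x + 42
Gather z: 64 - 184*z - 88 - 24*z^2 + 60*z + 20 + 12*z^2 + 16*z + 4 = -12*z^2 - 108*z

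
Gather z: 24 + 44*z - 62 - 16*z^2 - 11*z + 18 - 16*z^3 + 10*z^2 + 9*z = -16*z^3 - 6*z^2 + 42*z - 20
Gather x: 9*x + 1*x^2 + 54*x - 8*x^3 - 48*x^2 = -8*x^3 - 47*x^2 + 63*x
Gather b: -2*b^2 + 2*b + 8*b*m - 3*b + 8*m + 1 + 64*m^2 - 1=-2*b^2 + b*(8*m - 1) + 64*m^2 + 8*m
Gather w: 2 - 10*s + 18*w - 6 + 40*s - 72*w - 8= 30*s - 54*w - 12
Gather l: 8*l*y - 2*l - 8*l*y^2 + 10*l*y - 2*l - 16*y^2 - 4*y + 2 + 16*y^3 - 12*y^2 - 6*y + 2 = l*(-8*y^2 + 18*y - 4) + 16*y^3 - 28*y^2 - 10*y + 4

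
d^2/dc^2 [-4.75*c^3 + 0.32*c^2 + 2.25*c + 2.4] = 0.64 - 28.5*c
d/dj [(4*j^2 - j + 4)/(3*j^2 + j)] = (7*j^2 - 24*j - 4)/(j^2*(9*j^2 + 6*j + 1))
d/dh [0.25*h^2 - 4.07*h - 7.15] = 0.5*h - 4.07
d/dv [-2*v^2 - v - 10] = -4*v - 1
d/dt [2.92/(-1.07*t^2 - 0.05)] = 6.2488*t/(1.07*t^2 + 0.05)^2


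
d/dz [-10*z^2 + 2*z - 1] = 2 - 20*z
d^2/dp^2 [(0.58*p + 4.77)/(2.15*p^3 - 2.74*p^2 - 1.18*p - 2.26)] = (16.0863*p^5 + 244.09122*p^4 - 437.949384*p^3 + 176.077212*p^2 + 210.049212*p - 48.885488)/(9.938375*p^9 - 37.99695*p^8 + 32.06037*p^7 - 10.203094*p^6 + 62.286036*p^5 - 27.945336*p^4 - 12.541204*p^3 - 51.424944*p^2 - 18.080904*p - 11.543176)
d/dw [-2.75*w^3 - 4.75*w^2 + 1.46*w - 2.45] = -8.25*w^2 - 9.5*w + 1.46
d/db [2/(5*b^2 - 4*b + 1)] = 4*(2 - 5*b)/(5*b^2 - 4*b + 1)^2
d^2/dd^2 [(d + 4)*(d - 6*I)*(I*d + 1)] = 6*I*d + 14 + 8*I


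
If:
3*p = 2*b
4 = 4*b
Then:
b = 1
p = 2/3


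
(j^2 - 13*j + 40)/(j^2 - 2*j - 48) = (j - 5)/(j + 6)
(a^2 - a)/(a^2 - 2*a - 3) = a*(1 - a)/(-a^2 + 2*a + 3)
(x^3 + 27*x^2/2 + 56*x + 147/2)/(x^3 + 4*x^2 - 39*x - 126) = (x + 7/2)/(x - 6)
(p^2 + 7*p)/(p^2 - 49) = p/(p - 7)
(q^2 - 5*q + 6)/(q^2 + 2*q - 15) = (q - 2)/(q + 5)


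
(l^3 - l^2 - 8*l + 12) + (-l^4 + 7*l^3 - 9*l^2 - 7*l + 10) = -l^4 + 8*l^3 - 10*l^2 - 15*l + 22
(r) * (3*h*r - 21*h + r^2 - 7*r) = 3*h*r^2 - 21*h*r + r^3 - 7*r^2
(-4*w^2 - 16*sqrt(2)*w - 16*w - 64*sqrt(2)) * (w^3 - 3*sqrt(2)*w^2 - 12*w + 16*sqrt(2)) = -4*w^5 - 16*w^4 - 4*sqrt(2)*w^4 - 16*sqrt(2)*w^3 + 144*w^3 + 128*sqrt(2)*w^2 + 576*w^2 - 512*w + 512*sqrt(2)*w - 2048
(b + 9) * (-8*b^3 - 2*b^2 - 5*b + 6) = -8*b^4 - 74*b^3 - 23*b^2 - 39*b + 54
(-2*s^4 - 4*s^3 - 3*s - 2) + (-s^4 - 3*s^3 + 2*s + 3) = -3*s^4 - 7*s^3 - s + 1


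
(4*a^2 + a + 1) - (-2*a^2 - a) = 6*a^2 + 2*a + 1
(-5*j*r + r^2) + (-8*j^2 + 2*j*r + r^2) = -8*j^2 - 3*j*r + 2*r^2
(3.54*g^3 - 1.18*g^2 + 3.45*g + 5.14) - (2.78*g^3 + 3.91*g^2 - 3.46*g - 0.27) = 0.76*g^3 - 5.09*g^2 + 6.91*g + 5.41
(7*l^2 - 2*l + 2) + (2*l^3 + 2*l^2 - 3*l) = 2*l^3 + 9*l^2 - 5*l + 2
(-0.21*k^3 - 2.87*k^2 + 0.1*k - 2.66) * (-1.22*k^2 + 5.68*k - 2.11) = 0.2562*k^5 + 2.3086*k^4 - 15.9805*k^3 + 9.8689*k^2 - 15.3198*k + 5.6126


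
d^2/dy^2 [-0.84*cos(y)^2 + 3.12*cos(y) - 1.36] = -3.12*cos(y) + 1.68*cos(2*y)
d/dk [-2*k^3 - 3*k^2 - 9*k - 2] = -6*k^2 - 6*k - 9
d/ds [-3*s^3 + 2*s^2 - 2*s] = -9*s^2 + 4*s - 2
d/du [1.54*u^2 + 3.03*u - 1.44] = 3.08*u + 3.03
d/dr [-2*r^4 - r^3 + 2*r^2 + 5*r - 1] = -8*r^3 - 3*r^2 + 4*r + 5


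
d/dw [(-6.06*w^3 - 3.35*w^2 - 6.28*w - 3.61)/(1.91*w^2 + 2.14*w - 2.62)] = (-11.5746*w^4 - 25.9368*w^3 + 52.4574*w^2 + 31.3442*w + 24.179)/(3.6481*w^4 + 8.1748*w^3 - 5.4288*w^2 - 11.2136*w + 6.8644)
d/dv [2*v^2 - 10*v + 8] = 4*v - 10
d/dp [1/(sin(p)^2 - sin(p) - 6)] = (1 - 2*sin(p))*cos(p)/(sin(p) + cos(p)^2 + 5)^2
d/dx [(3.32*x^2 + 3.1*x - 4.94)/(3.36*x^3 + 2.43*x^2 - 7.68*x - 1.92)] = (-11.1552*x^4 - 20.832*x^3 + 16.7646*x^2 + 11.2596*x - 43.8912)/(11.2896*x^6 + 16.3296*x^5 - 45.7047*x^4 - 50.2272*x^3 + 49.6512*x^2 + 29.4912*x + 3.6864)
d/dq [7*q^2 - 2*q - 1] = 14*q - 2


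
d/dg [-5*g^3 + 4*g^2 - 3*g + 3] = -15*g^2 + 8*g - 3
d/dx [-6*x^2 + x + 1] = 1 - 12*x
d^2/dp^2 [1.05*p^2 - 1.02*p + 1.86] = 2.10000000000000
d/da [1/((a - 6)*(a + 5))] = (1 - 2*a)/(a^4 - 2*a^3 - 59*a^2 + 60*a + 900)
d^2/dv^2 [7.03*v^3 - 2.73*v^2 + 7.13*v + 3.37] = 42.18*v - 5.46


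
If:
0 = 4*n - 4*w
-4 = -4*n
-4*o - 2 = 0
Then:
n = 1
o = -1/2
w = 1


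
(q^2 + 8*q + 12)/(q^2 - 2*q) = (q^2 + 8*q + 12)/(q*(q - 2))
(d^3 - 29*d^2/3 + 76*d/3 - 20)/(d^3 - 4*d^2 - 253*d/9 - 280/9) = 3*(-3*d^3 + 29*d^2 - 76*d + 60)/(-9*d^3 + 36*d^2 + 253*d + 280)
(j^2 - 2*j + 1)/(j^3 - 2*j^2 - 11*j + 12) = (j - 1)/(j^2 - j - 12)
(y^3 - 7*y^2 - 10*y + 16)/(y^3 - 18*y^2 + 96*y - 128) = (y^2 + y - 2)/(y^2 - 10*y + 16)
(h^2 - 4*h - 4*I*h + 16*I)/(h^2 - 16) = (h - 4*I)/(h + 4)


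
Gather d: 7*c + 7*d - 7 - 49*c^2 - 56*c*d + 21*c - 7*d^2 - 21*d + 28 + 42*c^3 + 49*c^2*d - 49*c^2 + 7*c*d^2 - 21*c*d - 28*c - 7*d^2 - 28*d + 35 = 42*c^3 - 98*c^2 + d^2*(7*c - 14) + d*(49*c^2 - 77*c - 42) + 56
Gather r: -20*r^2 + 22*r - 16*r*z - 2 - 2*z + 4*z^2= -20*r^2 + r*(22 - 16*z) + 4*z^2 - 2*z - 2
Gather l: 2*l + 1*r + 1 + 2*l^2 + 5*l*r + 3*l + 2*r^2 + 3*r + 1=2*l^2 + l*(5*r + 5) + 2*r^2 + 4*r + 2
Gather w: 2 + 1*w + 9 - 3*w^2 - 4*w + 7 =-3*w^2 - 3*w + 18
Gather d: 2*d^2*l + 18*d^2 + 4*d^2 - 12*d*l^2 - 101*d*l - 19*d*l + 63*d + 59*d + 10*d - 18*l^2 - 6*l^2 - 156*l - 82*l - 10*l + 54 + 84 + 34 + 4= d^2*(2*l + 22) + d*(-12*l^2 - 120*l + 132) - 24*l^2 - 248*l + 176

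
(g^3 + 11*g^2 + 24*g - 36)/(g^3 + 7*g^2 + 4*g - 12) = (g + 6)/(g + 2)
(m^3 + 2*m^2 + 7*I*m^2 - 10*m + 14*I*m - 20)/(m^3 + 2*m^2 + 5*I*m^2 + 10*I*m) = (m + 2*I)/m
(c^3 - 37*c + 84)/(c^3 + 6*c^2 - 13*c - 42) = (c - 4)/(c + 2)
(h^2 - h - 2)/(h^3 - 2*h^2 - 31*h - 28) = (h - 2)/(h^2 - 3*h - 28)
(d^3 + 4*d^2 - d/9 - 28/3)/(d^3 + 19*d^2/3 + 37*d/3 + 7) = (d - 4/3)/(d + 1)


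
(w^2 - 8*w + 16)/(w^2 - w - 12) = (w - 4)/(w + 3)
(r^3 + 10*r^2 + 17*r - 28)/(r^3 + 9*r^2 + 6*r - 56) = (r - 1)/(r - 2)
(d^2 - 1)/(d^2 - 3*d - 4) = (d - 1)/(d - 4)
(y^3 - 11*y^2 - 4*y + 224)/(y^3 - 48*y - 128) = (y - 7)/(y + 4)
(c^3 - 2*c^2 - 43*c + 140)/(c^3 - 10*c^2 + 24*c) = (c^2 + 2*c - 35)/(c*(c - 6))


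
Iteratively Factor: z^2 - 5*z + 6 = (z - 3)*(z - 2)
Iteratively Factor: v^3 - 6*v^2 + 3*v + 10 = (v - 2)*(v^2 - 4*v - 5) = (v - 2)*(v + 1)*(v - 5)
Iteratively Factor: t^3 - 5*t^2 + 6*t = (t)*(t^2 - 5*t + 6) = t*(t - 3)*(t - 2)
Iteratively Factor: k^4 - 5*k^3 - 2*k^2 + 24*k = (k + 2)*(k^3 - 7*k^2 + 12*k) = k*(k + 2)*(k^2 - 7*k + 12) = k*(k - 4)*(k + 2)*(k - 3)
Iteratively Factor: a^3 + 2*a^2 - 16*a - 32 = (a + 4)*(a^2 - 2*a - 8) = (a + 2)*(a + 4)*(a - 4)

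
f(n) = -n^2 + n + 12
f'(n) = 1 - 2*n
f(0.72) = 12.20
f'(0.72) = -0.44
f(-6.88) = -42.21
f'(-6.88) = 14.76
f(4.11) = -0.78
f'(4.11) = -7.22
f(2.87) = 6.63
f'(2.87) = -4.74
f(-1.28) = 9.08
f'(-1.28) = 3.56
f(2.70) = 7.41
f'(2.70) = -4.40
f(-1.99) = 6.05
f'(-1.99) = 4.98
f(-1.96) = 6.20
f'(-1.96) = 4.92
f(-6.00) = -30.00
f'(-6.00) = 13.00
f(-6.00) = -30.00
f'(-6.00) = 13.00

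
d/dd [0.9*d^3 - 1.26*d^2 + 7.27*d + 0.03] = 2.7*d^2 - 2.52*d + 7.27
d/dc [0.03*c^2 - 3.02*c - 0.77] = 0.06*c - 3.02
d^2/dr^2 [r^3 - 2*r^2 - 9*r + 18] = 6*r - 4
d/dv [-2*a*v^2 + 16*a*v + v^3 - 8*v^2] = -4*a*v + 16*a + 3*v^2 - 16*v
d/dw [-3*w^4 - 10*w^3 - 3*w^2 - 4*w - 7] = -12*w^3 - 30*w^2 - 6*w - 4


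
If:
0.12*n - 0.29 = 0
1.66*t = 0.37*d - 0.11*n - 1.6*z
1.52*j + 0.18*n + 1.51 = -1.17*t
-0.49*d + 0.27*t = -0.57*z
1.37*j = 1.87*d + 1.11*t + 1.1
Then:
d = 4.08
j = 2.45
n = 2.42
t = -4.85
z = 5.81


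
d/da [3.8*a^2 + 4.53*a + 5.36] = 7.6*a + 4.53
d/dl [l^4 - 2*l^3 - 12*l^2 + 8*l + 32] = 4*l^3 - 6*l^2 - 24*l + 8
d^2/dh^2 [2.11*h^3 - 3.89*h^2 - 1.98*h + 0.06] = 12.66*h - 7.78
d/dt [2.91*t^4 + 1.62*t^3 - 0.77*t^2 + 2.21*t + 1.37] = 11.64*t^3 + 4.86*t^2 - 1.54*t + 2.21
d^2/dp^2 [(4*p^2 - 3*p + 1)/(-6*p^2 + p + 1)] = 4*(42*p^3 - 90*p^2 + 36*p - 7)/(216*p^6 - 108*p^5 - 90*p^4 + 35*p^3 + 15*p^2 - 3*p - 1)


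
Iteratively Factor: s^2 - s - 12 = (s - 4)*(s + 3)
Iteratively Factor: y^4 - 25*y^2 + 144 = (y - 4)*(y^3 + 4*y^2 - 9*y - 36) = (y - 4)*(y + 3)*(y^2 + y - 12) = (y - 4)*(y - 3)*(y + 3)*(y + 4)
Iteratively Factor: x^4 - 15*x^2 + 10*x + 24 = (x + 4)*(x^3 - 4*x^2 + x + 6) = (x - 2)*(x + 4)*(x^2 - 2*x - 3) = (x - 3)*(x - 2)*(x + 4)*(x + 1)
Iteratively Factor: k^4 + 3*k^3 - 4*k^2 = (k)*(k^3 + 3*k^2 - 4*k) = k*(k - 1)*(k^2 + 4*k) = k^2*(k - 1)*(k + 4)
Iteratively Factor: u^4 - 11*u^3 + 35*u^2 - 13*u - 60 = (u - 3)*(u^3 - 8*u^2 + 11*u + 20) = (u - 4)*(u - 3)*(u^2 - 4*u - 5) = (u - 4)*(u - 3)*(u + 1)*(u - 5)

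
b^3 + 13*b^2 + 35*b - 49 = (b - 1)*(b + 7)^2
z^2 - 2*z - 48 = (z - 8)*(z + 6)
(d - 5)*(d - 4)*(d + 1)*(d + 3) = d^4 - 5*d^3 - 13*d^2 + 53*d + 60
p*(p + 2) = p^2 + 2*p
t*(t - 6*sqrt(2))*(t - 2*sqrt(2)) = t^3 - 8*sqrt(2)*t^2 + 24*t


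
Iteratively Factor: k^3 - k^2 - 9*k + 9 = (k - 1)*(k^2 - 9) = (k - 1)*(k + 3)*(k - 3)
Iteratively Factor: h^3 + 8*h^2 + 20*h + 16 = (h + 4)*(h^2 + 4*h + 4) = (h + 2)*(h + 4)*(h + 2)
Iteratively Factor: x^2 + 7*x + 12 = (x + 4)*(x + 3)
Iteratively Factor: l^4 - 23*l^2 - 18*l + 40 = (l + 2)*(l^3 - 2*l^2 - 19*l + 20) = (l + 2)*(l + 4)*(l^2 - 6*l + 5) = (l - 5)*(l + 2)*(l + 4)*(l - 1)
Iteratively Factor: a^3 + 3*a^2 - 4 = (a + 2)*(a^2 + a - 2) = (a - 1)*(a + 2)*(a + 2)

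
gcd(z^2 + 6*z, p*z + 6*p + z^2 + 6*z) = z + 6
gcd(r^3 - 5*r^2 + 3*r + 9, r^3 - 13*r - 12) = r + 1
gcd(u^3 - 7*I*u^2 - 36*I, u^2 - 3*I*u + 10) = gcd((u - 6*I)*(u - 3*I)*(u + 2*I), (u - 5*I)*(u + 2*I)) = u + 2*I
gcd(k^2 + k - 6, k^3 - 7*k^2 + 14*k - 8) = k - 2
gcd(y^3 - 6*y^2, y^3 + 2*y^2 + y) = y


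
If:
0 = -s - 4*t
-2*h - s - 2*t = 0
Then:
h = t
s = -4*t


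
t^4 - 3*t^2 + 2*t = t*(t - 1)^2*(t + 2)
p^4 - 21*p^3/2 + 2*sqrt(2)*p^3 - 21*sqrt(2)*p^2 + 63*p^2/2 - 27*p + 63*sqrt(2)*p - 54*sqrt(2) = (p - 6)*(p - 3)*(p - 3/2)*(p + 2*sqrt(2))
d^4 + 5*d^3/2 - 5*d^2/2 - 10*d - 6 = (d - 2)*(d + 1)*(d + 3/2)*(d + 2)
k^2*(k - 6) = k^3 - 6*k^2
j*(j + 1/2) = j^2 + j/2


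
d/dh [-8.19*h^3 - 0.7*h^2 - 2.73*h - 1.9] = -24.57*h^2 - 1.4*h - 2.73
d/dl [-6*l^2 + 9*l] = 9 - 12*l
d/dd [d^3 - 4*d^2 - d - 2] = 3*d^2 - 8*d - 1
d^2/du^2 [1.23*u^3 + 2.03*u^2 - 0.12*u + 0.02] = 7.38*u + 4.06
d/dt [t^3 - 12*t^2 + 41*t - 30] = 3*t^2 - 24*t + 41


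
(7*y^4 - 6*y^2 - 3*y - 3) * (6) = 42*y^4 - 36*y^2 - 18*y - 18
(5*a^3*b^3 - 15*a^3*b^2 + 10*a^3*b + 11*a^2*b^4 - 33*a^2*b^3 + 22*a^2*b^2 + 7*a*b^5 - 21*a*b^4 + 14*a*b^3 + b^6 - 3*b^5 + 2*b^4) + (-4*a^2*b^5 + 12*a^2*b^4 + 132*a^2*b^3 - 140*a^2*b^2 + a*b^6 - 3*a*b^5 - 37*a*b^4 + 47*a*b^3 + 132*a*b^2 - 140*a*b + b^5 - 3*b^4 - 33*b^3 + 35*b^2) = 5*a^3*b^3 - 15*a^3*b^2 + 10*a^3*b - 4*a^2*b^5 + 23*a^2*b^4 + 99*a^2*b^3 - 118*a^2*b^2 + a*b^6 + 4*a*b^5 - 58*a*b^4 + 61*a*b^3 + 132*a*b^2 - 140*a*b + b^6 - 2*b^5 - b^4 - 33*b^3 + 35*b^2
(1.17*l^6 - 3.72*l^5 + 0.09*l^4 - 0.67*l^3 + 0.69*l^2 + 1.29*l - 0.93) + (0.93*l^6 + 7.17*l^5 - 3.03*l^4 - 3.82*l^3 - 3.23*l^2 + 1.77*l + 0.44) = 2.1*l^6 + 3.45*l^5 - 2.94*l^4 - 4.49*l^3 - 2.54*l^2 + 3.06*l - 0.49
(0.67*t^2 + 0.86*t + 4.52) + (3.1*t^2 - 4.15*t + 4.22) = 3.77*t^2 - 3.29*t + 8.74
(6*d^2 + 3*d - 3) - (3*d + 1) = 6*d^2 - 4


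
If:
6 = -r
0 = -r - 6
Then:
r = -6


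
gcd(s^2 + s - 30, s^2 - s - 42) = s + 6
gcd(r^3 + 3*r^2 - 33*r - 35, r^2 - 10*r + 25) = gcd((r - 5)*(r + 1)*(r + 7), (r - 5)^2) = r - 5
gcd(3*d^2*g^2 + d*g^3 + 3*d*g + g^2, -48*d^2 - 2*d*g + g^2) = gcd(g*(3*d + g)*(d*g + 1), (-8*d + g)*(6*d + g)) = 1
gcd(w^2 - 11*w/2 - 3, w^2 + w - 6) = 1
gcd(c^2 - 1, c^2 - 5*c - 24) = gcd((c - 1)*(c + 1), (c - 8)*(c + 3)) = 1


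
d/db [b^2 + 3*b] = 2*b + 3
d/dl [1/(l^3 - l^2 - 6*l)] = (-3*l^2 + 2*l + 6)/(l^2*(-l^2 + l + 6)^2)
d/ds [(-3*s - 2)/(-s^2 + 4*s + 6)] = (3*s^2 - 12*s - 2*(s - 2)*(3*s + 2) - 18)/(-s^2 + 4*s + 6)^2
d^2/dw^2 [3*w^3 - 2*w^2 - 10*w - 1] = 18*w - 4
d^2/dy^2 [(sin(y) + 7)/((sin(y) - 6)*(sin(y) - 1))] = (-sin(y)^4 - 36*sin(y)^3 + 149*sin(y)^2 - 26*sin(y) - 686)/((sin(y) - 6)^3*(sin(y) - 1)^2)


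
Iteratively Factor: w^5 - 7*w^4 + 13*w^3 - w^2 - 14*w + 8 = (w - 1)*(w^4 - 6*w^3 + 7*w^2 + 6*w - 8) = (w - 1)*(w + 1)*(w^3 - 7*w^2 + 14*w - 8) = (w - 4)*(w - 1)*(w + 1)*(w^2 - 3*w + 2) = (w - 4)*(w - 2)*(w - 1)*(w + 1)*(w - 1)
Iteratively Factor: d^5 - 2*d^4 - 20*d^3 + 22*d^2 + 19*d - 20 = (d + 1)*(d^4 - 3*d^3 - 17*d^2 + 39*d - 20) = (d - 1)*(d + 1)*(d^3 - 2*d^2 - 19*d + 20) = (d - 5)*(d - 1)*(d + 1)*(d^2 + 3*d - 4) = (d - 5)*(d - 1)*(d + 1)*(d + 4)*(d - 1)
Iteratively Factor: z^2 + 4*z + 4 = (z + 2)*(z + 2)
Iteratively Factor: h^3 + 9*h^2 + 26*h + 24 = (h + 4)*(h^2 + 5*h + 6) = (h + 2)*(h + 4)*(h + 3)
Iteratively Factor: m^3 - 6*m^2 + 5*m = (m - 1)*(m^2 - 5*m) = (m - 5)*(m - 1)*(m)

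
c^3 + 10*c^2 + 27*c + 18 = (c + 1)*(c + 3)*(c + 6)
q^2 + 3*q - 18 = (q - 3)*(q + 6)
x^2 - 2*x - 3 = (x - 3)*(x + 1)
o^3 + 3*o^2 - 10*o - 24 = (o - 3)*(o + 2)*(o + 4)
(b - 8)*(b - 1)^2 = b^3 - 10*b^2 + 17*b - 8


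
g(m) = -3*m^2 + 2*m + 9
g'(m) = 2 - 6*m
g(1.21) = 7.03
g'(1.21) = -5.26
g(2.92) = -10.74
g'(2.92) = -15.52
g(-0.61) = 6.66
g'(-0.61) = 5.66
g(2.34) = -2.75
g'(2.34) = -12.04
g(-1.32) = 1.13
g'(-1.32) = 9.92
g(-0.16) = 8.60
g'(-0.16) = 2.96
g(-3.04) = -24.80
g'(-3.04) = 20.24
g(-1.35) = 0.83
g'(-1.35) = 10.10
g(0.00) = 9.00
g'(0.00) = 2.00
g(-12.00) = -447.00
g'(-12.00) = 74.00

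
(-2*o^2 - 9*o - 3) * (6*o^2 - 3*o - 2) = -12*o^4 - 48*o^3 + 13*o^2 + 27*o + 6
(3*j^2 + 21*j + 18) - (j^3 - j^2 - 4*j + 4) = -j^3 + 4*j^2 + 25*j + 14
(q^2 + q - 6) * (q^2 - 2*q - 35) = q^4 - q^3 - 43*q^2 - 23*q + 210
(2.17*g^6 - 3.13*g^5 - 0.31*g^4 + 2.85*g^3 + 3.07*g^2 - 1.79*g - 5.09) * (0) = 0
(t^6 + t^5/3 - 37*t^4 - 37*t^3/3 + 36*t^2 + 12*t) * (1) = t^6 + t^5/3 - 37*t^4 - 37*t^3/3 + 36*t^2 + 12*t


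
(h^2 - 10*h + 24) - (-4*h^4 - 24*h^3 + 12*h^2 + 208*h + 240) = 4*h^4 + 24*h^3 - 11*h^2 - 218*h - 216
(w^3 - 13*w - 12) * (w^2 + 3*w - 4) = w^5 + 3*w^4 - 17*w^3 - 51*w^2 + 16*w + 48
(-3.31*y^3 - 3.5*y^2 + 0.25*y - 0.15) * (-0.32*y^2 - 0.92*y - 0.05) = 1.0592*y^5 + 4.1652*y^4 + 3.3055*y^3 - 0.00699999999999998*y^2 + 0.1255*y + 0.0075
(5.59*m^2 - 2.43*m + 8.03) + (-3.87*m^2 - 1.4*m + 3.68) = 1.72*m^2 - 3.83*m + 11.71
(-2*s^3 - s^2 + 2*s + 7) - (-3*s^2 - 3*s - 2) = -2*s^3 + 2*s^2 + 5*s + 9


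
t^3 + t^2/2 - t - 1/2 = (t - 1)*(t + 1/2)*(t + 1)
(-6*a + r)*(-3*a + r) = 18*a^2 - 9*a*r + r^2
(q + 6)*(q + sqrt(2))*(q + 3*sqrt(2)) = q^3 + 4*sqrt(2)*q^2 + 6*q^2 + 6*q + 24*sqrt(2)*q + 36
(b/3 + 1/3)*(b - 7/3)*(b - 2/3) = b^3/3 - 2*b^2/3 - 13*b/27 + 14/27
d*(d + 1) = d^2 + d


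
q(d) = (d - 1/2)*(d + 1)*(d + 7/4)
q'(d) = (d - 1/2)*(d + 1) + (d - 1/2)*(d + 7/4) + (d + 1)*(d + 7/4)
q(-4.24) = -38.24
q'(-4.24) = 35.23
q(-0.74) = -0.33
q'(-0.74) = -1.31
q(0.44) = -0.19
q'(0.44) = 2.94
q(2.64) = 34.20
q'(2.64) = 33.16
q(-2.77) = -5.90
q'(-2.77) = 10.93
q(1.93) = 15.42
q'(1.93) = 20.23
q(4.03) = 102.63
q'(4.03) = 67.23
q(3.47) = 69.30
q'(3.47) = 52.11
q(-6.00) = -138.12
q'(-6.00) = 81.38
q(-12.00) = -1409.38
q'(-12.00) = 378.38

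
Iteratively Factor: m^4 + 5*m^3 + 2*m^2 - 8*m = (m)*(m^3 + 5*m^2 + 2*m - 8) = m*(m + 2)*(m^2 + 3*m - 4) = m*(m + 2)*(m + 4)*(m - 1)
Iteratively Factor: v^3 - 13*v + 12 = (v + 4)*(v^2 - 4*v + 3) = (v - 3)*(v + 4)*(v - 1)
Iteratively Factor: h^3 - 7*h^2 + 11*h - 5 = (h - 1)*(h^2 - 6*h + 5) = (h - 5)*(h - 1)*(h - 1)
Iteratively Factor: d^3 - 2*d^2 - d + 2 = (d - 2)*(d^2 - 1) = (d - 2)*(d + 1)*(d - 1)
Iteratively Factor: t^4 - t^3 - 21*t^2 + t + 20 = (t - 1)*(t^3 - 21*t - 20) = (t - 1)*(t + 1)*(t^2 - t - 20) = (t - 5)*(t - 1)*(t + 1)*(t + 4)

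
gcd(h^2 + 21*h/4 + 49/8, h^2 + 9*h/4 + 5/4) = 1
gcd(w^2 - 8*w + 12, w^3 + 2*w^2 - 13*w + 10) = w - 2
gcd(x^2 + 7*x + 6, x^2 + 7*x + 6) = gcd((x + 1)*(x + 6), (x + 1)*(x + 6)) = x^2 + 7*x + 6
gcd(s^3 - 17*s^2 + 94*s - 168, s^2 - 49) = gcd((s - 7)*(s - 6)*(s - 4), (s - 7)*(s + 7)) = s - 7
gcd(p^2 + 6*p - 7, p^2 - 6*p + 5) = p - 1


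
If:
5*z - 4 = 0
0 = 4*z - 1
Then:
No Solution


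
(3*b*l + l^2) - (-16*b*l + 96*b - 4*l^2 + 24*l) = 19*b*l - 96*b + 5*l^2 - 24*l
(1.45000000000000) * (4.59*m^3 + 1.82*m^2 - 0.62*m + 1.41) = 6.6555*m^3 + 2.639*m^2 - 0.899*m + 2.0445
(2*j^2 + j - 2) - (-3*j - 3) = 2*j^2 + 4*j + 1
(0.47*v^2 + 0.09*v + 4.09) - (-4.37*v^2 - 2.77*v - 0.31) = 4.84*v^2 + 2.86*v + 4.4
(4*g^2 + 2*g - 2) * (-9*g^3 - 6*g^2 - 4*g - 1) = -36*g^5 - 42*g^4 - 10*g^3 + 6*g + 2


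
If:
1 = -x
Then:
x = -1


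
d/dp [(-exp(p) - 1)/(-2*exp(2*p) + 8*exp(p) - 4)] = (-(exp(p) - 2)*(exp(p) + 1) + exp(2*p)/2 - 2*exp(p) + 1)*exp(p)/(exp(2*p) - 4*exp(p) + 2)^2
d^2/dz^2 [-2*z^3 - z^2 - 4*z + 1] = -12*z - 2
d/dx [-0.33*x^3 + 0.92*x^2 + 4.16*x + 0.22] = -0.99*x^2 + 1.84*x + 4.16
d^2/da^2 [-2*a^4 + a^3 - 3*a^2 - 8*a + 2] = -24*a^2 + 6*a - 6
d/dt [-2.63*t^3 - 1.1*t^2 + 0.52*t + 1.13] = -7.89*t^2 - 2.2*t + 0.52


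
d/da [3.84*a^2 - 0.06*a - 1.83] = 7.68*a - 0.06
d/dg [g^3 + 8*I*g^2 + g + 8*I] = 3*g^2 + 16*I*g + 1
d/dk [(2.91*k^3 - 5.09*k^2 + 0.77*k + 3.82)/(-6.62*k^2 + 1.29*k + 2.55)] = (-19.2642*k^4 + 7.5078*k^3 + 20.7928*k^2 + 24.6178*k - 2.9643)/(43.8244*k^4 - 17.0796*k^3 - 32.0979*k^2 + 6.579*k + 6.5025)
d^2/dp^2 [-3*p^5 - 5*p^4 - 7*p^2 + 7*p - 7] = -60*p^3 - 60*p^2 - 14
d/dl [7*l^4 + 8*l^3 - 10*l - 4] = 28*l^3 + 24*l^2 - 10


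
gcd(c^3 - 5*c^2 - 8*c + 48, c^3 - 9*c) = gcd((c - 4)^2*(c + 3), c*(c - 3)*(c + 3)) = c + 3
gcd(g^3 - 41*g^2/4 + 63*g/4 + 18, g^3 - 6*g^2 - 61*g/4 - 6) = g - 8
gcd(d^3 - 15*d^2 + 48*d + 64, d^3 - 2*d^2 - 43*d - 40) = d^2 - 7*d - 8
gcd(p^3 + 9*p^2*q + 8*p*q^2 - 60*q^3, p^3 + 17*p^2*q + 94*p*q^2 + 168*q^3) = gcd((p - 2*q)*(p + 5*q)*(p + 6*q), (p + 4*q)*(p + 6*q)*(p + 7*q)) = p + 6*q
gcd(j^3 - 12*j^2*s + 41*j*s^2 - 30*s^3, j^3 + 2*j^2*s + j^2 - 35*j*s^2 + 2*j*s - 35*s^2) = -j + 5*s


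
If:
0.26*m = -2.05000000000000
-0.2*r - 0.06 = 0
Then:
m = -7.88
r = -0.30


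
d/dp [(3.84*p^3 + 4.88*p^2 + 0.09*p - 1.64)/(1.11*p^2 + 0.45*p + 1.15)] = (4.2624*p^4 + 3.456*p^3 + 15.3441*p^2 + 14.8648*p + 0.8415)/(1.2321*p^4 + 0.999*p^3 + 2.7555*p^2 + 1.035*p + 1.3225)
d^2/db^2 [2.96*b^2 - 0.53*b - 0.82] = 5.92000000000000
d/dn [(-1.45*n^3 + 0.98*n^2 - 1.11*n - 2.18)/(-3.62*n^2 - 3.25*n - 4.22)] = (5.249*n^4 + 9.425*n^3 + 11.1538*n^2 - 24.0544*n - 2.4008)/(13.1044*n^4 + 23.53*n^3 + 41.1153*n^2 + 27.43*n + 17.8084)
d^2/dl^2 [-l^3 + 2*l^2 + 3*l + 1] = 4 - 6*l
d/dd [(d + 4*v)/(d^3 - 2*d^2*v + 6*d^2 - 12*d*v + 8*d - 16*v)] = (d^3 - 2*d^2*v + 6*d^2 - 12*d*v + 8*d - 16*v - (d + 4*v)*(3*d^2 - 4*d*v + 12*d - 12*v + 8))/(d^3 - 2*d^2*v + 6*d^2 - 12*d*v + 8*d - 16*v)^2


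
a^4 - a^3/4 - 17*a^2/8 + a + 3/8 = (a - 1)^2*(a + 1/4)*(a + 3/2)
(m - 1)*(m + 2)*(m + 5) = m^3 + 6*m^2 + 3*m - 10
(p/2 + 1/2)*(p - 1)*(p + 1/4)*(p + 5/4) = p^4/2 + 3*p^3/4 - 11*p^2/32 - 3*p/4 - 5/32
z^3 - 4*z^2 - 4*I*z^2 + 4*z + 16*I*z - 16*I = (z - 2)^2*(z - 4*I)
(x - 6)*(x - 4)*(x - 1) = x^3 - 11*x^2 + 34*x - 24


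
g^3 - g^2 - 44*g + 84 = (g - 6)*(g - 2)*(g + 7)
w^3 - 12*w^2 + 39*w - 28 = (w - 7)*(w - 4)*(w - 1)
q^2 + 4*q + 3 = (q + 1)*(q + 3)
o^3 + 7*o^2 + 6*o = o*(o + 1)*(o + 6)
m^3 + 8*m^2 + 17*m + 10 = (m + 1)*(m + 2)*(m + 5)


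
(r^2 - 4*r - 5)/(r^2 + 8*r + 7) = (r - 5)/(r + 7)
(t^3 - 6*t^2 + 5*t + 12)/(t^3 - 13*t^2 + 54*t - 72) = (t + 1)/(t - 6)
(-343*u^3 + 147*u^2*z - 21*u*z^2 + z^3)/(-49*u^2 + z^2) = (49*u^2 - 14*u*z + z^2)/(7*u + z)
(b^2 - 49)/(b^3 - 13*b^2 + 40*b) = (b^2 - 49)/(b*(b^2 - 13*b + 40))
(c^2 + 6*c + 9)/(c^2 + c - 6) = (c + 3)/(c - 2)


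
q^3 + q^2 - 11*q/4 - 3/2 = (q - 3/2)*(q + 1/2)*(q + 2)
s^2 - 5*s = s*(s - 5)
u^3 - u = u*(u - 1)*(u + 1)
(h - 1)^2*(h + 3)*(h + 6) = h^4 + 7*h^3 + h^2 - 27*h + 18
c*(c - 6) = c^2 - 6*c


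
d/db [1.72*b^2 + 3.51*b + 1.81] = 3.44*b + 3.51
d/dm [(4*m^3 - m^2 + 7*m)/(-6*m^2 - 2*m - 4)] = (-6*m^4 - 4*m^3 - m^2 + 2*m - 7)/(9*m^4 + 6*m^3 + 13*m^2 + 4*m + 4)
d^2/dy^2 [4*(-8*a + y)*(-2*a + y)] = 8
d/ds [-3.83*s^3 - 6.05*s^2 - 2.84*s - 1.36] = -11.49*s^2 - 12.1*s - 2.84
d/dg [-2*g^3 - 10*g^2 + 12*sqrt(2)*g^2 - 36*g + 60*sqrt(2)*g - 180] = -6*g^2 - 20*g + 24*sqrt(2)*g - 36 + 60*sqrt(2)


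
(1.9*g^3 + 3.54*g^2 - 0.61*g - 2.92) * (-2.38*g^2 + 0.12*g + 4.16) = -4.522*g^5 - 8.1972*g^4 + 9.7806*g^3 + 21.6028*g^2 - 2.888*g - 12.1472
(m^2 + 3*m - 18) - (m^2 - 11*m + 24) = 14*m - 42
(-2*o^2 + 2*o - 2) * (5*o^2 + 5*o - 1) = -10*o^4 + 2*o^2 - 12*o + 2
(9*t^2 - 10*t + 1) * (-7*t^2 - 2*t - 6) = -63*t^4 + 52*t^3 - 41*t^2 + 58*t - 6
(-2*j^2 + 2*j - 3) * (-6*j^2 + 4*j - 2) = 12*j^4 - 20*j^3 + 30*j^2 - 16*j + 6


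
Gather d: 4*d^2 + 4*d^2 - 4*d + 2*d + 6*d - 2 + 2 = 8*d^2 + 4*d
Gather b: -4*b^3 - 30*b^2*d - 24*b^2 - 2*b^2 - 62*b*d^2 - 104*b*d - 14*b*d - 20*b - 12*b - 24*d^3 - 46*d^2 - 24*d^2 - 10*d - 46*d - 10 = -4*b^3 + b^2*(-30*d - 26) + b*(-62*d^2 - 118*d - 32) - 24*d^3 - 70*d^2 - 56*d - 10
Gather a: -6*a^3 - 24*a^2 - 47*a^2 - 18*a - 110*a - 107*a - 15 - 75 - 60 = -6*a^3 - 71*a^2 - 235*a - 150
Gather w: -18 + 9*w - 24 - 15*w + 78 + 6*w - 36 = 0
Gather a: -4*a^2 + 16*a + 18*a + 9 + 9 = -4*a^2 + 34*a + 18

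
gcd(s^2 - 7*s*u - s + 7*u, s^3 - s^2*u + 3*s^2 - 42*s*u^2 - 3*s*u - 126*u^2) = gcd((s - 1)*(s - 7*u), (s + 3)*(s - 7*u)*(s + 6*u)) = s - 7*u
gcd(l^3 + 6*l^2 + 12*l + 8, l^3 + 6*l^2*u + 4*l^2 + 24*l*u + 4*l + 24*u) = l^2 + 4*l + 4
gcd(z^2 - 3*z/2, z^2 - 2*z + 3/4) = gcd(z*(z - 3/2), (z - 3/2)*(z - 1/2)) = z - 3/2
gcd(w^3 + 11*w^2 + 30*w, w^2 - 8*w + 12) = 1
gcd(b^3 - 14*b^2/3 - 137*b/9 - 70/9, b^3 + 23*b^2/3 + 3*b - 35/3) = b + 5/3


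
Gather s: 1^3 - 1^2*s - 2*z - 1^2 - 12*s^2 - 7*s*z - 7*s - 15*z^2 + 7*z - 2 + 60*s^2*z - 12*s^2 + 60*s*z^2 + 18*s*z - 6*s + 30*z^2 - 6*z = s^2*(60*z - 24) + s*(60*z^2 + 11*z - 14) + 15*z^2 - z - 2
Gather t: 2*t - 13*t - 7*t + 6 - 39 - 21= -18*t - 54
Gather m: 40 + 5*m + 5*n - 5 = 5*m + 5*n + 35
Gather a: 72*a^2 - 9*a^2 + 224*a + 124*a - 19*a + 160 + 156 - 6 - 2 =63*a^2 + 329*a + 308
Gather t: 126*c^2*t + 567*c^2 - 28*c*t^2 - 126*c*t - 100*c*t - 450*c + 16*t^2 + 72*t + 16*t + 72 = 567*c^2 - 450*c + t^2*(16 - 28*c) + t*(126*c^2 - 226*c + 88) + 72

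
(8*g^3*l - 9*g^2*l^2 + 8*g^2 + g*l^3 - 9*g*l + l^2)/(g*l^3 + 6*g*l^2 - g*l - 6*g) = (8*g^3*l - 9*g^2*l^2 + 8*g^2 + g*l^3 - 9*g*l + l^2)/(g*(l^3 + 6*l^2 - l - 6))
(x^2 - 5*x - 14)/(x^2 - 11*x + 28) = (x + 2)/(x - 4)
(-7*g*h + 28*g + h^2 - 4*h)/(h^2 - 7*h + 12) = (-7*g + h)/(h - 3)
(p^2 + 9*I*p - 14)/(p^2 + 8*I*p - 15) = (p^2 + 9*I*p - 14)/(p^2 + 8*I*p - 15)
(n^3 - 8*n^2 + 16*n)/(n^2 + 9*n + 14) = n*(n^2 - 8*n + 16)/(n^2 + 9*n + 14)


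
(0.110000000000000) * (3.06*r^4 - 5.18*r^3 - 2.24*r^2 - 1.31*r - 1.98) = 0.3366*r^4 - 0.5698*r^3 - 0.2464*r^2 - 0.1441*r - 0.2178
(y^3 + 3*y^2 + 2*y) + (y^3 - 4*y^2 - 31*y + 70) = 2*y^3 - y^2 - 29*y + 70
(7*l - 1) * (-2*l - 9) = -14*l^2 - 61*l + 9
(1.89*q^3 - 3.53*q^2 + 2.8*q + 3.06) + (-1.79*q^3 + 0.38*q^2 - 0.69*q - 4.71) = 0.0999999999999999*q^3 - 3.15*q^2 + 2.11*q - 1.65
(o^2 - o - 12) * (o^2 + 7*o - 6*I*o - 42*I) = o^4 + 6*o^3 - 6*I*o^3 - 19*o^2 - 36*I*o^2 - 84*o + 114*I*o + 504*I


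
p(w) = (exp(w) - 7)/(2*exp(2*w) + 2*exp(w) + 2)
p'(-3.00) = 0.20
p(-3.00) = -3.30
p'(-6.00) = 0.01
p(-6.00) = -3.49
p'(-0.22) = 1.25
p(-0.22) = -1.27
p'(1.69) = 0.12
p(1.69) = -0.02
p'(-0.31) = 1.26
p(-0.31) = -1.38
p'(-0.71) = 1.20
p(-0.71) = -1.88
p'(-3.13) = 0.17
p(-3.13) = -3.33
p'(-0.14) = 1.22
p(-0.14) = -1.17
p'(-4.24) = 0.06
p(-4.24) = -3.44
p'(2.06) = 0.04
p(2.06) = 0.01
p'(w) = (exp(w) - 7)*(-4*exp(2*w) - 2*exp(w))/(2*exp(2*w) + 2*exp(w) + 2)^2 + exp(w)/(2*exp(2*w) + 2*exp(w) + 2) = (-(exp(w) - 7)*(2*exp(w) + 1) + exp(2*w) + exp(w) + 1)*exp(w)/(2*(exp(2*w) + exp(w) + 1)^2)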